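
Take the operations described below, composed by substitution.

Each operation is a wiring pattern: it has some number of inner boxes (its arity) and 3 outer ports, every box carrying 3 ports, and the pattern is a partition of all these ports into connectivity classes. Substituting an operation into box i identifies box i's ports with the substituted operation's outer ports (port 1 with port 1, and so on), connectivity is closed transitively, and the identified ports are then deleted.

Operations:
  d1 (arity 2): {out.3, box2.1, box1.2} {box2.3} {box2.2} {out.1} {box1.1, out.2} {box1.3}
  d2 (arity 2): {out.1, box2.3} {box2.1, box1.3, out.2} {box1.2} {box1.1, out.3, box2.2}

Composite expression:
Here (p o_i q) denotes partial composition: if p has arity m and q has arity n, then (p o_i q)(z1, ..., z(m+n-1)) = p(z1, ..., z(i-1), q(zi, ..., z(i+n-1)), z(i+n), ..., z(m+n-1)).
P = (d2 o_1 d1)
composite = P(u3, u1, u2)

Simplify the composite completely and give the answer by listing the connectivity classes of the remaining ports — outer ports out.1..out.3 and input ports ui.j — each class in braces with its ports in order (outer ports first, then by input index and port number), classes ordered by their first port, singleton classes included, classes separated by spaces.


{out.1, u2.3} {out.2, u1.1, u2.1, u3.2} {out.3, u2.2} {u1.2} {u1.3} {u3.1} {u3.3}

Treat the ports identified at d2 as solder joints: merge, then drop.
after d1, the pattern on (u3, u1) reads {out.1} {out.2, u3.1} {out.3, u1.1, u3.2} {u1.2} {u1.3} {u3.3} (out.j = its outer ports)
after d2, the pattern on (u3, u1, u2) reads {out.1, u2.3} {out.2, u1.1, u2.1, u3.2} {out.3, u2.2} {u1.2} {u1.3} {u3.1} {u3.3} (out.j = its outer ports)


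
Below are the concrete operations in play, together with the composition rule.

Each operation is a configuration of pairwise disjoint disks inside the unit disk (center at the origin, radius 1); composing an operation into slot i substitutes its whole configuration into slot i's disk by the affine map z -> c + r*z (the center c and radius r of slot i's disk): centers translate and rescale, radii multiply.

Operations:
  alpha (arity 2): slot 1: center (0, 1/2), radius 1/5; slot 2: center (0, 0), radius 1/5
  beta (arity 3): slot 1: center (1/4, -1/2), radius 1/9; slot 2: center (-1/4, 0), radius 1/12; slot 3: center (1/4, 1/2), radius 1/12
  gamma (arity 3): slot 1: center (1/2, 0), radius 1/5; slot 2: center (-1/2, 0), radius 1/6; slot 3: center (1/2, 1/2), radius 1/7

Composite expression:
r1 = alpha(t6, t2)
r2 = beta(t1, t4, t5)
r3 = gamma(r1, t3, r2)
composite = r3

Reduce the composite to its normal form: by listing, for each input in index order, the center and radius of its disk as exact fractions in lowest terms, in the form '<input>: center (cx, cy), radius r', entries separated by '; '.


t1: center (15/28, 3/7), radius 1/63; t2: center (1/2, 0), radius 1/25; t3: center (-1/2, 0), radius 1/6; t4: center (13/28, 1/2), radius 1/84; t5: center (15/28, 4/7), radius 1/84; t6: center (1/2, 1/10), radius 1/25

Affine substitution under gamma: radii multiply and t-centers shift.
t6 passes through 2 substitutions, ending at center (1/2, 1/10), radius 1/25
t2 passes through 2 substitutions, ending at center (1/2, 0), radius 1/25
t3 passes through 1 substitution, ending at center (-1/2, 0), radius 1/6
t1 passes through 2 substitutions, ending at center (15/28, 3/7), radius 1/63
t4 passes through 2 substitutions, ending at center (13/28, 1/2), radius 1/84
t5 passes through 2 substitutions, ending at center (15/28, 4/7), radius 1/84


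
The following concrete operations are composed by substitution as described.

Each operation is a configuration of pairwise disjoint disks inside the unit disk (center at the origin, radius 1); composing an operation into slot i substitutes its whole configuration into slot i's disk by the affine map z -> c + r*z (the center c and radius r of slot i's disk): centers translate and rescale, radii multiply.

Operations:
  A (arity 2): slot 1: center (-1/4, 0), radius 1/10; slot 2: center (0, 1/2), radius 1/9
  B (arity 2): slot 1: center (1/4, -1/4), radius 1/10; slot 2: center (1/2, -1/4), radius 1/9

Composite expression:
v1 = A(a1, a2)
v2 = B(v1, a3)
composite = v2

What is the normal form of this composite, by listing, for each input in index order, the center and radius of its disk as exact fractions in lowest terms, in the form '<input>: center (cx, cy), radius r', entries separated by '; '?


Affine substitution under B: radii multiply and a-centers shift.
a1 passes through 2 substitutions, ending at center (9/40, -1/4), radius 1/100
a2 passes through 2 substitutions, ending at center (1/4, -1/5), radius 1/90
a3 passes through 1 substitution, ending at center (1/2, -1/4), radius 1/9

a1: center (9/40, -1/4), radius 1/100; a2: center (1/4, -1/5), radius 1/90; a3: center (1/2, -1/4), radius 1/9


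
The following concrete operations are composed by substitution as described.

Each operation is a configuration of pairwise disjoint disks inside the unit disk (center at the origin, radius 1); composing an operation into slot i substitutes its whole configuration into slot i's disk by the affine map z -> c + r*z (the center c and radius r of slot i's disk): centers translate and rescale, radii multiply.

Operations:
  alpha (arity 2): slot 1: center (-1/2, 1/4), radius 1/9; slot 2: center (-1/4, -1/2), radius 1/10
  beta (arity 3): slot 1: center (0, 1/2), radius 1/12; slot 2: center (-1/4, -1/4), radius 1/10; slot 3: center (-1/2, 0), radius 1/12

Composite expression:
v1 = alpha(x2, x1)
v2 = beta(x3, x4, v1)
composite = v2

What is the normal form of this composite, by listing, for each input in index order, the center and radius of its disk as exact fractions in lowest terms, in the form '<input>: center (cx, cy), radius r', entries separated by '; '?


Only the slot chain above each x matters under beta; compose those maps.
x3 passes through 1 substitution, ending at center (0, 1/2), radius 1/12
x4 passes through 1 substitution, ending at center (-1/4, -1/4), radius 1/10
x2 passes through 2 substitutions, ending at center (-13/24, 1/48), radius 1/108
x1 passes through 2 substitutions, ending at center (-25/48, -1/24), radius 1/120

x1: center (-25/48, -1/24), radius 1/120; x2: center (-13/24, 1/48), radius 1/108; x3: center (0, 1/2), radius 1/12; x4: center (-1/4, -1/4), radius 1/10


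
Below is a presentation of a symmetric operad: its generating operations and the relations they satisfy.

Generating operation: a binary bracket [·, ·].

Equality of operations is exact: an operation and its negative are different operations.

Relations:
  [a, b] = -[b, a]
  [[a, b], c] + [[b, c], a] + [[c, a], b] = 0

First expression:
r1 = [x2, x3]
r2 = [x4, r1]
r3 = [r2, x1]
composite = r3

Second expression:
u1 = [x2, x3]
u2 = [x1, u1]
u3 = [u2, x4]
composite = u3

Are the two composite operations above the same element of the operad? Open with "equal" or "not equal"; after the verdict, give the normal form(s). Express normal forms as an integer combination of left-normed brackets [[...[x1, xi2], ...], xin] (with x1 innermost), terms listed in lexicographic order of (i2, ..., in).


The first expression, normalized: [[[x1, x2], x3], x4] - [[[x1, x3], x2], x4] - [[[x1, x4], x2], x3] + [[[x1, x4], x3], x2]
The second expression, normalized: [[[x1, x2], x3], x4] - [[[x1, x3], x2], x4]
The forms do not match — not equal.

not equal; first: [[[x1, x2], x3], x4] - [[[x1, x3], x2], x4] - [[[x1, x4], x2], x3] + [[[x1, x4], x3], x2]; second: [[[x1, x2], x3], x4] - [[[x1, x3], x2], x4]


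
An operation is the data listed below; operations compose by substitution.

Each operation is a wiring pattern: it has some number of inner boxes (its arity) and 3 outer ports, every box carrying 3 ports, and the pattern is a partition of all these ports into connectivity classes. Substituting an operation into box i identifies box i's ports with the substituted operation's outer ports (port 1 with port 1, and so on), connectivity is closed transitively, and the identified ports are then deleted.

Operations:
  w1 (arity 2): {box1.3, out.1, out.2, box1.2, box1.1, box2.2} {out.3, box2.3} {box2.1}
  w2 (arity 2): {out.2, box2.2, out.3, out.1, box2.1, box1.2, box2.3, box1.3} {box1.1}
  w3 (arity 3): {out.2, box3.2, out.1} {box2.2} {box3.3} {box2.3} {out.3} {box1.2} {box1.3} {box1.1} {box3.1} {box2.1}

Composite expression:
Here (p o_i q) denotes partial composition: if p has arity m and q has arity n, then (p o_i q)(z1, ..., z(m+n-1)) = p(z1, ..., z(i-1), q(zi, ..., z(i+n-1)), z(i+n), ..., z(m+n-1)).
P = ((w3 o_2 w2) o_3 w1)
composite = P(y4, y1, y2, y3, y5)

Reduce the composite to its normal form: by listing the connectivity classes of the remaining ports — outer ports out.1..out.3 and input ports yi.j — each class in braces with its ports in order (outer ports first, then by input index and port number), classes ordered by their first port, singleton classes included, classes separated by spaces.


{out.1, out.2, y5.2} {out.3} {y1.1} {y1.2, y1.3, y2.1, y2.2, y2.3, y3.2, y3.3} {y3.1} {y4.1} {y4.2} {y4.3} {y5.1} {y5.3}

Reachability decides: close wires over w3-identified ports.
composing w1 on (y2, y3), with out.j its own outer ports: {out.1, out.2, y2.1, y2.2, y2.3, y3.2} {out.3, y3.3} {y3.1}
composing w2 on (y1, y2, y3), with out.j its own outer ports: {out.1, out.2, out.3, y1.2, y1.3, y2.1, y2.2, y2.3, y3.2, y3.3} {y1.1} {y3.1}
composing w3 on (y4, y1, y2, y3, y5), with out.j its own outer ports: {out.1, out.2, y5.2} {out.3} {y1.1} {y1.2, y1.3, y2.1, y2.2, y2.3, y3.2, y3.3} {y3.1} {y4.1} {y4.2} {y4.3} {y5.1} {y5.3}


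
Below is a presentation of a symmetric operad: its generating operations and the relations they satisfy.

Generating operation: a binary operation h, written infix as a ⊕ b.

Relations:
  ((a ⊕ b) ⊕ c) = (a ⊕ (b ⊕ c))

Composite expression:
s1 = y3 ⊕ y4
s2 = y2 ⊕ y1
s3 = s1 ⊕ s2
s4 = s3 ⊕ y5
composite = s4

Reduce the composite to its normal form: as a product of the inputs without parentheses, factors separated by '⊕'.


Key point: h is associative — brackets drop, the y-order remains.
(y3 ⊕ y4) linearizes to y3 ⊕ y4
(y2 ⊕ y1) linearizes to y2 ⊕ y1
((y3 ⊕ y4) ⊕ (y2 ⊕ y1)) linearizes to y3 ⊕ y4 ⊕ y2 ⊕ y1
(((y3 ⊕ y4) ⊕ (y2 ⊕ y1)) ⊕ y5) linearizes to y3 ⊕ y4 ⊕ y2 ⊕ y1 ⊕ y5

y3 ⊕ y4 ⊕ y2 ⊕ y1 ⊕ y5


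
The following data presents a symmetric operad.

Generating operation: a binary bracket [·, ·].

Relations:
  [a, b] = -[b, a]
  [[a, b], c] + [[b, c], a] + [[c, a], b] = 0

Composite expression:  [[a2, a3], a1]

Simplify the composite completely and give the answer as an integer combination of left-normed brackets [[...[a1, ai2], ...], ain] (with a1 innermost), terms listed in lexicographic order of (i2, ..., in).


-[[a1, a2], a3] + [[a1, a3], a2]

Antisymmetry and Jacobi reduce to a1-anchored left-normed brackets.
Composite bracket: [[a2, a3], a1]
Each bracket splits as ab - ba, giving 4 signed words (2^2 = 4).
Keep just the words that open with a1:
  the word a1a2a3 carries sign -1 and contributes -[[a1, a2], a3]
  the word a1a3a2 carries sign +1 and contributes +[[a1, a3], a2]


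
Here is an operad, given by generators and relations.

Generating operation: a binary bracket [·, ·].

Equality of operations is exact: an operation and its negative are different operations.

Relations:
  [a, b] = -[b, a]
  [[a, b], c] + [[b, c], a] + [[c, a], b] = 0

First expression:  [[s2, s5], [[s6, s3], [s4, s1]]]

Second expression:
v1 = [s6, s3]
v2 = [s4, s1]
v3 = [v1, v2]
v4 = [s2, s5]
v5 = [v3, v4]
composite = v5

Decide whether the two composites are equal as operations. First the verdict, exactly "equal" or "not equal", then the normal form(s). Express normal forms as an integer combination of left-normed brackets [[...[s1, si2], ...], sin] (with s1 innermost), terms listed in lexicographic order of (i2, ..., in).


The first expression reduces to [[[[[s1, s4], s3], s6], s2], s5] - [[[[[s1, s4], s3], s6], s5], s2] - [[[[[s1, s4], s6], s3], s2], s5] + [[[[[s1, s4], s6], s3], s5], s2]
The second expression reduces to -[[[[[s1, s4], s3], s6], s2], s5] + [[[[[s1, s4], s3], s6], s5], s2] + [[[[[s1, s4], s6], s3], s2], s5] - [[[[[s1, s4], s6], s3], s5], s2]
The forms do not match — not equal.

not equal: they reduce to [[[[[s1, s4], s3], s6], s2], s5] - [[[[[s1, s4], s3], s6], s5], s2] - [[[[[s1, s4], s6], s3], s2], s5] + [[[[[s1, s4], s6], s3], s5], s2] and -[[[[[s1, s4], s3], s6], s2], s5] + [[[[[s1, s4], s3], s6], s5], s2] + [[[[[s1, s4], s6], s3], s2], s5] - [[[[[s1, s4], s6], s3], s5], s2]


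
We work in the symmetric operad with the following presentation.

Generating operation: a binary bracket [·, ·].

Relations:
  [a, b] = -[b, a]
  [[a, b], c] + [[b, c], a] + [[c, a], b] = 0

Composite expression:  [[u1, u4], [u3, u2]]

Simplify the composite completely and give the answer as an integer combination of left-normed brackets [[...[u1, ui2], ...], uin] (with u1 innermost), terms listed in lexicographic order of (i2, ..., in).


-[[[u1, u4], u2], u3] + [[[u1, u4], u3], u2]


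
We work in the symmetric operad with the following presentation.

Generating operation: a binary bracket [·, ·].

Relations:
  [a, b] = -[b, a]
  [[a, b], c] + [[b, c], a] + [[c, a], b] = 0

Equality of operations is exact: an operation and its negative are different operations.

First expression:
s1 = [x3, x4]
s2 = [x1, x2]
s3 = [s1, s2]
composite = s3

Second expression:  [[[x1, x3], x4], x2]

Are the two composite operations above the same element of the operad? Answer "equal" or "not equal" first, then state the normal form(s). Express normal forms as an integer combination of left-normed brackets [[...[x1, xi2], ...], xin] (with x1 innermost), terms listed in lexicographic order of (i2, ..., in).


Reducing the first expression gives -[[[x1, x2], x3], x4] + [[[x1, x2], x4], x3]
Reducing the second expression gives [[[x1, x3], x4], x2]
They disagree, so not equal.

not equal: they reduce to -[[[x1, x2], x3], x4] + [[[x1, x2], x4], x3] and [[[x1, x3], x4], x2]


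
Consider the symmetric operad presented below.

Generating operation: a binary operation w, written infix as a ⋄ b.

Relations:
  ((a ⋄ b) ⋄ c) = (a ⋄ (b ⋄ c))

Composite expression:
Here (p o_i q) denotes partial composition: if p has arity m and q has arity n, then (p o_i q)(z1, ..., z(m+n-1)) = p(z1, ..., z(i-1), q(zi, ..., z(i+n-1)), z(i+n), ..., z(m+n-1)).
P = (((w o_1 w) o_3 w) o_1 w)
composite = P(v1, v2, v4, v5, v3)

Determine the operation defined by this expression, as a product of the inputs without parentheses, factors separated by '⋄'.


v1 ⋄ v2 ⋄ v4 ⋄ v5 ⋄ v3

Under associativity of w, the answer is the v's in reading order.
(v1 ⋄ v2) linearizes to v1 ⋄ v2
((v1 ⋄ v2) ⋄ v4) linearizes to v1 ⋄ v2 ⋄ v4
(v5 ⋄ v3) linearizes to v5 ⋄ v3
(((v1 ⋄ v2) ⋄ v4) ⋄ (v5 ⋄ v3)) linearizes to v1 ⋄ v2 ⋄ v4 ⋄ v5 ⋄ v3


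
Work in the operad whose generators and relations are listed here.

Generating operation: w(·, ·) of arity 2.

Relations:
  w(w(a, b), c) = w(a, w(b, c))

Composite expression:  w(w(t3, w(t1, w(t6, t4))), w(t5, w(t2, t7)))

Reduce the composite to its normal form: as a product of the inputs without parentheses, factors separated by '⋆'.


The w-tree's shape is irrelevant; the t-reading-order decides.
w(t6, t4) linearizes to t6 ⋆ t4
w(t1, w(t6, t4)) linearizes to t1 ⋆ t6 ⋆ t4
w(t3, w(t1, w(t6, t4))) linearizes to t3 ⋆ t1 ⋆ t6 ⋆ t4
w(t2, t7) linearizes to t2 ⋆ t7
w(t5, w(t2, t7)) linearizes to t5 ⋆ t2 ⋆ t7
w(w(t3, w(t1, w(t6, t4))), w(t5, w(t2, t7))) linearizes to t3 ⋆ t1 ⋆ t6 ⋆ t4 ⋆ t5 ⋆ t2 ⋆ t7

t3 ⋆ t1 ⋆ t6 ⋆ t4 ⋆ t5 ⋆ t2 ⋆ t7


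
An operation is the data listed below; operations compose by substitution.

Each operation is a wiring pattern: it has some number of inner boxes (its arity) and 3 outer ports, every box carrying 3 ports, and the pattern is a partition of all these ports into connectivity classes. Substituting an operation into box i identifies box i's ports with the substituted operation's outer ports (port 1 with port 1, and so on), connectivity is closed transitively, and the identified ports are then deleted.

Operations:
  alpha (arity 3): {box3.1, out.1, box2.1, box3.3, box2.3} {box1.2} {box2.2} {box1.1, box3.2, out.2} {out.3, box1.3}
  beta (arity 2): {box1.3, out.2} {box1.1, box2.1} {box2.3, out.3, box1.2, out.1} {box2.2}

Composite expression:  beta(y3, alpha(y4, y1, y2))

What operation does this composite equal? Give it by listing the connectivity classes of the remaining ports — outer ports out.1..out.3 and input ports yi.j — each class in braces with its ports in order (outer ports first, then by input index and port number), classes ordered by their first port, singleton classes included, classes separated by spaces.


{out.1, out.3, y3.2, y4.3} {out.2, y3.3} {y1.1, y1.3, y2.1, y2.3, y3.1} {y1.2} {y2.2, y4.1} {y4.2}

Two ports join when wires chain via beta-identified ports.
the subtree at alpha composes to {out.1, y1.1, y1.3, y2.1, y2.3} {out.2, y2.2, y4.1} {out.3, y4.3} {y1.2} {y4.2} on (y4, y1, y2); out.j = own outer ports
the subtree at beta composes to {out.1, out.3, y3.2, y4.3} {out.2, y3.3} {y1.1, y1.3, y2.1, y2.3, y3.1} {y1.2} {y2.2, y4.1} {y4.2} on (y3, y4, y1, y2); out.j = own outer ports


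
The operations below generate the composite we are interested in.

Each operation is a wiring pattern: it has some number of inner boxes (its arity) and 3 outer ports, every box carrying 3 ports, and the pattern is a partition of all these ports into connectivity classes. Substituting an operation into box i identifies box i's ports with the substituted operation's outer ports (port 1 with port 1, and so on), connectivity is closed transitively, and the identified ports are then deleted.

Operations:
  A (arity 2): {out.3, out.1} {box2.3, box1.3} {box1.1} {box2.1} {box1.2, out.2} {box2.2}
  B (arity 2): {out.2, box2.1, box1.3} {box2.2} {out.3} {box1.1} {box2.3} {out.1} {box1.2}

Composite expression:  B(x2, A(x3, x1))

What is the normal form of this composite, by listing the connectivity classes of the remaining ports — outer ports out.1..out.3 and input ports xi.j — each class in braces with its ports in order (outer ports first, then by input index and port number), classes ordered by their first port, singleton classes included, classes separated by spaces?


{out.1} {out.2, x2.3} {out.3} {x1.1} {x1.2} {x1.3, x3.3} {x2.1} {x2.2} {x3.1} {x3.2}

Reachability decides: close wires over B-identified ports.
after A, the pattern on (x3, x1) reads {out.1, out.3} {out.2, x3.2} {x1.1} {x1.2} {x1.3, x3.3} {x3.1} (out.j = its outer ports)
after B, the pattern on (x2, x3, x1) reads {out.1} {out.2, x2.3} {out.3} {x1.1} {x1.2} {x1.3, x3.3} {x2.1} {x2.2} {x3.1} {x3.2} (out.j = its outer ports)


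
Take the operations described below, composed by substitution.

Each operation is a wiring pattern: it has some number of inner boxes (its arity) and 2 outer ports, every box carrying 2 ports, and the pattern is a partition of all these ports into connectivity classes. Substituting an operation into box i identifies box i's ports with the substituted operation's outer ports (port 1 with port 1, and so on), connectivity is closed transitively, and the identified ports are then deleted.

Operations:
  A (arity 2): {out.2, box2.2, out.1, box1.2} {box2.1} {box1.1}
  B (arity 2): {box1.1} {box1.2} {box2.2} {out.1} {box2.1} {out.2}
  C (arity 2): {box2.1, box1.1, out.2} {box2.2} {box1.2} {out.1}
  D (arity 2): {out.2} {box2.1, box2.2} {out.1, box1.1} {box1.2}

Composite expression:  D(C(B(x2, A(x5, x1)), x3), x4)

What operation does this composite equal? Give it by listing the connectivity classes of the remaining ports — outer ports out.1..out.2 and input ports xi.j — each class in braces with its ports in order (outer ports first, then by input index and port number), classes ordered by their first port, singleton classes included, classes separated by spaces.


{out.1} {out.2} {x1.1} {x1.2, x5.2} {x2.1} {x2.2} {x3.1} {x3.2} {x4.1, x4.2} {x5.1}

After gluing at D, chains via deleted ports link the x-ports.
the subtree at A composes to {out.1, out.2, x1.2, x5.2} {x1.1} {x5.1} on (x5, x1); out.j = own outer ports
the subtree at B composes to {out.1} {out.2} {x1.1} {x1.2, x5.2} {x2.1} {x2.2} {x5.1} on (x2, x5, x1); out.j = own outer ports
the subtree at C composes to {out.1} {out.2, x3.1} {x1.1} {x1.2, x5.2} {x2.1} {x2.2} {x3.2} {x5.1} on (x2, x5, x1, x3); out.j = own outer ports
the subtree at D composes to {out.1} {out.2} {x1.1} {x1.2, x5.2} {x2.1} {x2.2} {x3.1} {x3.2} {x4.1, x4.2} {x5.1} on (x2, x5, x1, x3, x4); out.j = own outer ports


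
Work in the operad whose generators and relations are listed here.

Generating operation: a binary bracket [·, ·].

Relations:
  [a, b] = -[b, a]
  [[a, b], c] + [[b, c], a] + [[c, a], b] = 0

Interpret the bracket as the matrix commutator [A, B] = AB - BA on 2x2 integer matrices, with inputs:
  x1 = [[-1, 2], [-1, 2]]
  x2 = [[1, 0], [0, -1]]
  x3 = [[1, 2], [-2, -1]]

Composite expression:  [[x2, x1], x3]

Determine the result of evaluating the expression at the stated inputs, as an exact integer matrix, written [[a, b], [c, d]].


[[-12, -8], [4, 12]]

[x2, x1] = [[0, 4], [2, 0]]
[[x2, x1], x3] = [[-12, -8], [4, 12]]


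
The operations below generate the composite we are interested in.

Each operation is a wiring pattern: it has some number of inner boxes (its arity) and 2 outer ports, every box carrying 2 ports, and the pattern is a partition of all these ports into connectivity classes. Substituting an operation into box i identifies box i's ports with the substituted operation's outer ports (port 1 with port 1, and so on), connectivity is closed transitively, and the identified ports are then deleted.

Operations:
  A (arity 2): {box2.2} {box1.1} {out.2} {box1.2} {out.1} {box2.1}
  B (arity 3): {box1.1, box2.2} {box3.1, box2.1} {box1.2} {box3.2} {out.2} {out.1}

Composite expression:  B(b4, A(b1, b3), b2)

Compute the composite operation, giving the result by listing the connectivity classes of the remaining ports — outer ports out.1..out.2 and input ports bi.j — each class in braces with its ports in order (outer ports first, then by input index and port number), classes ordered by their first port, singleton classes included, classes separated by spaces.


{out.1} {out.2} {b1.1} {b1.2} {b2.1} {b2.2} {b3.1} {b3.2} {b4.1} {b4.2}

After gluing at B, chains via deleted ports link the b-ports.
stage A: inputs (b1, b3), connectivity {out.1} {out.2} {b1.1} {b1.2} {b3.1} {b3.2}, out.j its boundary
stage B: inputs (b4, b1, b3, b2), connectivity {out.1} {out.2} {b1.1} {b1.2} {b2.1} {b2.2} {b3.1} {b3.2} {b4.1} {b4.2}, out.j its boundary


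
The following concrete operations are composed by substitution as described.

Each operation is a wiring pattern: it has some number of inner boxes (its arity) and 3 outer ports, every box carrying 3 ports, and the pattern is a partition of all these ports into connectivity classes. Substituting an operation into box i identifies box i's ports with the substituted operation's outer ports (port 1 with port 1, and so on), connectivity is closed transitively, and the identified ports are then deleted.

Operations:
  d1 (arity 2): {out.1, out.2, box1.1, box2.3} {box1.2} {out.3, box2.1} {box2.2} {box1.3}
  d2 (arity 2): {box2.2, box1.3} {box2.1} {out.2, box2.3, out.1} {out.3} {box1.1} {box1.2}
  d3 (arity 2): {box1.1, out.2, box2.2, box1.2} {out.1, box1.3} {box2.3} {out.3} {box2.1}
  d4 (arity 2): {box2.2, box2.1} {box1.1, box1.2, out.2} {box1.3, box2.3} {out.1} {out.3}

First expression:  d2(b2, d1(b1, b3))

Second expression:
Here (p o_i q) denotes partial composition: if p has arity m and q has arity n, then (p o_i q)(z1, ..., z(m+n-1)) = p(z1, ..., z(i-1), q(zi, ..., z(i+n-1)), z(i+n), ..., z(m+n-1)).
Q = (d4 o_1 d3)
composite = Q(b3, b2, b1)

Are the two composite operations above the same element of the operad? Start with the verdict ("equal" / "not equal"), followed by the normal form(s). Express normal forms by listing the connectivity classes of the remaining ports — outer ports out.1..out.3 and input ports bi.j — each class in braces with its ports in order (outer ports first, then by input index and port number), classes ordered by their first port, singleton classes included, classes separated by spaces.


not equal; the first gives {out.1, out.2, b3.1} {out.3} {b1.1, b2.3, b3.3} {b1.2} {b1.3} {b2.1} {b2.2} {b3.2} and the second {out.1} {out.2, b2.2, b3.1, b3.2, b3.3} {out.3} {b1.1, b1.2} {b1.3} {b2.1} {b2.3}

Normal form of the first expression: {out.1, out.2, b3.1} {out.3} {b1.1, b2.3, b3.3} {b1.2} {b1.3} {b2.1} {b2.2} {b3.2}
Normal form of the second expression: {out.1} {out.2, b2.2, b3.1, b3.2, b3.3} {out.3} {b1.1, b1.2} {b1.3} {b2.1} {b2.3}
Distinct normal forms: not equal.


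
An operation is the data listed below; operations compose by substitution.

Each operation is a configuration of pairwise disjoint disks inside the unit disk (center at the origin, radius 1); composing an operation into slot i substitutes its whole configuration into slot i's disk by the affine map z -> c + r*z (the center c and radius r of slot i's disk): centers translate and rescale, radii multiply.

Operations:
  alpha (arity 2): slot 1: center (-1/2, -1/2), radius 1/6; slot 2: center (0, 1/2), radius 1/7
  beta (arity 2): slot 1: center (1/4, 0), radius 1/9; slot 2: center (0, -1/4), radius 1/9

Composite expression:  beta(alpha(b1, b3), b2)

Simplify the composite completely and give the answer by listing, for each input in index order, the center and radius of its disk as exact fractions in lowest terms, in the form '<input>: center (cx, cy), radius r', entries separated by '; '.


b1: center (7/36, -1/18), radius 1/54; b2: center (0, -1/4), radius 1/9; b3: center (1/4, 1/18), radius 1/63

Below beta, radii multiply path by path; the b-disk centers shift.
b1: after 2 affine steps, its disk has center (7/36, -1/18), radius 1/54
b3: after 2 affine steps, its disk has center (1/4, 1/18), radius 1/63
b2: after 1 affine step, its disk has center (0, -1/4), radius 1/9


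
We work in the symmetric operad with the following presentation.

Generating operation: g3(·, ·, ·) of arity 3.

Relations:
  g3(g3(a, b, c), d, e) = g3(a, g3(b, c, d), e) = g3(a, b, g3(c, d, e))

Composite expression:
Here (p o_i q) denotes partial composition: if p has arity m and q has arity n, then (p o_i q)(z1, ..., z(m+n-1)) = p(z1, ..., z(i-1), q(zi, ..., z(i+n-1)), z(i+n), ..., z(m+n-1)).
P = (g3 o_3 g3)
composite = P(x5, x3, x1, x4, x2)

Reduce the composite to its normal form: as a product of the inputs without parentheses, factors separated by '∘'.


x5 ∘ x3 ∘ x1 ∘ x4 ∘ x2


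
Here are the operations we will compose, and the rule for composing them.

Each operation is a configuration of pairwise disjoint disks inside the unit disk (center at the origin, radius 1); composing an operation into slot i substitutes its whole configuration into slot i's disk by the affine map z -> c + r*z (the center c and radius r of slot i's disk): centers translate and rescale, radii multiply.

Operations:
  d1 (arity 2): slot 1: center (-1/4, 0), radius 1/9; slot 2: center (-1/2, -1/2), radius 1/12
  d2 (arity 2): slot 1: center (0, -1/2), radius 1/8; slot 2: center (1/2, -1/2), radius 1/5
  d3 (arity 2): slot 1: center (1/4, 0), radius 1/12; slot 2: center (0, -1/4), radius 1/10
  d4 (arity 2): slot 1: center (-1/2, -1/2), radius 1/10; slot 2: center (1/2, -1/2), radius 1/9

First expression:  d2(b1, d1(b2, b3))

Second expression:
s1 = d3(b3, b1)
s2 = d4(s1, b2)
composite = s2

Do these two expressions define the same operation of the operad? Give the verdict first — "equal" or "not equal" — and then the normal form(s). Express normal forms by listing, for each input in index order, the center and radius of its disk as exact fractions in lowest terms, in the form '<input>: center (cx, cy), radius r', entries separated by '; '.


The first expression reduces to b1: center (0, -1/2), radius 1/8; b2: center (9/20, -1/2), radius 1/45; b3: center (2/5, -3/5), radius 1/60
The second expression reduces to b1: center (-1/2, -21/40), radius 1/100; b2: center (1/2, -1/2), radius 1/9; b3: center (-19/40, -1/2), radius 1/120
The normal forms differ: not equal.

not equal; first: b1: center (0, -1/2), radius 1/8; b2: center (9/20, -1/2), radius 1/45; b3: center (2/5, -3/5), radius 1/60; second: b1: center (-1/2, -21/40), radius 1/100; b2: center (1/2, -1/2), radius 1/9; b3: center (-19/40, -1/2), radius 1/120


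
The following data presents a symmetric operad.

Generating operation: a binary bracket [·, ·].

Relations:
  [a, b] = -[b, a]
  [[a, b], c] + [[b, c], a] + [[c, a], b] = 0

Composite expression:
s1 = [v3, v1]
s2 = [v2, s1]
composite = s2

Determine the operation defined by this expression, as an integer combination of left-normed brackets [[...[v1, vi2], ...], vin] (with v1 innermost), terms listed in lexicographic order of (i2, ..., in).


[[v1, v3], v2]

Skip Jacobi rewriting: expand, keep v1-initial words, read off terms.
Composite bracket: [v2, [v3, v1]]
Expanding via [a, b] = ab - ba: 4 signed words (2^2 = 4).
Words beginning with v1 determine it all:
  v1v3v2 (sign +1) contributes +[[v1, v3], v2]


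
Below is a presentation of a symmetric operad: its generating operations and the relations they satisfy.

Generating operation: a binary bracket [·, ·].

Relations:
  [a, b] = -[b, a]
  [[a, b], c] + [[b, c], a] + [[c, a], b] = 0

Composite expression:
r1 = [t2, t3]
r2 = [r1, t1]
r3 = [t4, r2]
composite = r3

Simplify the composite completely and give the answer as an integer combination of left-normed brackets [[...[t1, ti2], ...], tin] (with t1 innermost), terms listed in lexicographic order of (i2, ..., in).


[[[t1, t2], t3], t4] - [[[t1, t3], t2], t4]

A multilinear Lie element is pinned by t1-initial words (t1 innermost).
Composite bracket: [t4, [[t2, t3], t1]]
Full expansion: 8 signed words from ab - ba (2^3 = 8).
The t1-initial words carry the normal form:
  t1t2t3t4 appears with sign +1, giving the term +[[[t1, t2], t3], t4]
  t1t3t2t4 appears with sign -1, giving the term -[[[t1, t3], t2], t4]


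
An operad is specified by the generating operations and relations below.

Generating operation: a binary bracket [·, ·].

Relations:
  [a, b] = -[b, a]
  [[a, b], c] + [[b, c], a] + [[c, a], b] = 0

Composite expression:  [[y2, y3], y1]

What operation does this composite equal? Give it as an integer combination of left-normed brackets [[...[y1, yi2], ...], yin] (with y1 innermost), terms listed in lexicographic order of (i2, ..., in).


-[[y1, y2], y3] + [[y1, y3], y2]


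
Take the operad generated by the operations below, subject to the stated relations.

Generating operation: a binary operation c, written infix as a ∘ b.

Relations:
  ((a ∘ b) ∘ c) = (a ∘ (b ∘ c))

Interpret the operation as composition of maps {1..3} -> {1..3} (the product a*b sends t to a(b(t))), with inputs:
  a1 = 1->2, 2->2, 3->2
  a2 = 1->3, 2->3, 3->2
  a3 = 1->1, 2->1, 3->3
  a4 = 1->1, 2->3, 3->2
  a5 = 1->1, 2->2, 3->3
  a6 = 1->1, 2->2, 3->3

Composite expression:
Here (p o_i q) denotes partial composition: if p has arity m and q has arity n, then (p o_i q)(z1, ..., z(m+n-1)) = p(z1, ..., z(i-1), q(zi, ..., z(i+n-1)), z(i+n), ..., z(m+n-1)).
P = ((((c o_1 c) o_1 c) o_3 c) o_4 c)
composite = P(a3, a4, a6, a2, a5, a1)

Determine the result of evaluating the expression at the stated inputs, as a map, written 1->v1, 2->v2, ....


1->1, 2->1, 3->1

(a3 ∘ a4) = 1->1, 2->3, 3->1
(a2 ∘ a5) = 1->3, 2->3, 3->2
(a6 ∘ (a2 ∘ a5)) = 1->3, 2->3, 3->2
((a3 ∘ a4) ∘ (a6 ∘ (a2 ∘ a5))) = 1->1, 2->1, 3->3
(((a3 ∘ a4) ∘ (a6 ∘ (a2 ∘ a5))) ∘ a1) = 1->1, 2->1, 3->1


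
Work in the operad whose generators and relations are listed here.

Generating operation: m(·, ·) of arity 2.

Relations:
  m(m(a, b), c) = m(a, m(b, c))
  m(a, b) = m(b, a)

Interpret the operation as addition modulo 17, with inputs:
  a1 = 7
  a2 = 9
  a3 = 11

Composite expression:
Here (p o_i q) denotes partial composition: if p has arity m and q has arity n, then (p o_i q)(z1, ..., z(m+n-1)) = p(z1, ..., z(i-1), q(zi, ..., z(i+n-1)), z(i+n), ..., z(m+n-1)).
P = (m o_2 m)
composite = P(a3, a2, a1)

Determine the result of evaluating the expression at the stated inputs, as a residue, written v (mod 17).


10 (mod 17)

m(a2, a1) = 16
m(a3, m(a2, a1)) = 10


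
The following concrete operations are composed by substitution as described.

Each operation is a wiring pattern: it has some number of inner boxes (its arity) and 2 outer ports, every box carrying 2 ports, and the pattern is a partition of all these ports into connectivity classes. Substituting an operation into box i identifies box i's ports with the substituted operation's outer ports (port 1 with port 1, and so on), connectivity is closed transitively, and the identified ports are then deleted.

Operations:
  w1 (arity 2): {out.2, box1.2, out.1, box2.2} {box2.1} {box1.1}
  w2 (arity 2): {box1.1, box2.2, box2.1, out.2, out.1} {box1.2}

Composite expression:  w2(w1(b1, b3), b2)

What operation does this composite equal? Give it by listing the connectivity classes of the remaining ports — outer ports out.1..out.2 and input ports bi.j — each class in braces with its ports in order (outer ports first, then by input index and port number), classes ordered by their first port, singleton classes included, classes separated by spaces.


Treat the ports identified at w2 as solder joints: merge, then drop.
stage w1: inputs (b1, b3), connectivity {out.1, out.2, b1.2, b3.2} {b1.1} {b3.1}, out.j its boundary
stage w2: inputs (b1, b3, b2), connectivity {out.1, out.2, b1.2, b2.1, b2.2, b3.2} {b1.1} {b3.1}, out.j its boundary

{out.1, out.2, b1.2, b2.1, b2.2, b3.2} {b1.1} {b3.1}


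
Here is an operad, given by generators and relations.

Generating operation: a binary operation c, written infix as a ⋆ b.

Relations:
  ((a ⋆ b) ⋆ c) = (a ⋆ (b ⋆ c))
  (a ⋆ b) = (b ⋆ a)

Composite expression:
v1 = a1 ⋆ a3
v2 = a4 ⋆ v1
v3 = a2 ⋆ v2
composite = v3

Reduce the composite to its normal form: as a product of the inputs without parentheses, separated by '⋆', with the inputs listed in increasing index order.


a1 ⋆ a2 ⋆ a3 ⋆ a4

With c associative and commutative, the a-input set is all that matters.
(a1 ⋆ a3) unparenthesizes to a1 ⋆ a3
(a4 ⋆ (a1 ⋆ a3)) unparenthesizes to a4 ⋆ a1 ⋆ a3
(a2 ⋆ (a4 ⋆ (a1 ⋆ a3))) unparenthesizes to a2 ⋆ a4 ⋆ a1 ⋆ a3
rearranged into index order: a1 ⋆ a2 ⋆ a3 ⋆ a4


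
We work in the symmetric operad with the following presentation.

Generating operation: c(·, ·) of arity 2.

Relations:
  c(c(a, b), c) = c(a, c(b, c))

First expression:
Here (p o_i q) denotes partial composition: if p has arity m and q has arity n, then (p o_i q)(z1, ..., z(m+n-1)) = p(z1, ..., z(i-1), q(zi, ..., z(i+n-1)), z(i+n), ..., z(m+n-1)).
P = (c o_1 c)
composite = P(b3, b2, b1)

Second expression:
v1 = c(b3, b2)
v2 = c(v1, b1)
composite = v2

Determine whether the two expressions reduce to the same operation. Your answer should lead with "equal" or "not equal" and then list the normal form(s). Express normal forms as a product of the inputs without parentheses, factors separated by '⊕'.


equal — both sides give b3 ⊕ b2 ⊕ b1

Normal form of the first expression: b3 ⊕ b2 ⊕ b1
Normal form of the second expression: b3 ⊕ b2 ⊕ b1
One common form — equal.


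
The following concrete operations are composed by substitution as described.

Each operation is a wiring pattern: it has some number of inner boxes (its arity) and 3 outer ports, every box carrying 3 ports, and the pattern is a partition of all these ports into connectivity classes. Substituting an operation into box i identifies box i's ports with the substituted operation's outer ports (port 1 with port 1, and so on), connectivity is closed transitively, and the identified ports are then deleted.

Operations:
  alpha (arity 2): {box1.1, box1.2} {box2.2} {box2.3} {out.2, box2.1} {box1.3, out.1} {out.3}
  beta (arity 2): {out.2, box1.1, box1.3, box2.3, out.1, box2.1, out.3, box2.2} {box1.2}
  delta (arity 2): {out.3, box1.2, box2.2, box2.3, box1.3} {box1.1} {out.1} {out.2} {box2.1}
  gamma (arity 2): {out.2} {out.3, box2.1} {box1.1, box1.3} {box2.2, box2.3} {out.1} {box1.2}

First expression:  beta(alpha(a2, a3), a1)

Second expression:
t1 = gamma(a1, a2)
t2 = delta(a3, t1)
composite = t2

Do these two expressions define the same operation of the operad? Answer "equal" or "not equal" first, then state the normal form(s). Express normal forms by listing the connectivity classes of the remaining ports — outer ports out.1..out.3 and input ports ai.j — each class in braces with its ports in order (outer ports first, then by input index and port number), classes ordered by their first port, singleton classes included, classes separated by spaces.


not equal — first {out.1, out.2, out.3, a1.1, a1.2, a1.3, a2.3} {a2.1, a2.2} {a3.1} {a3.2} {a3.3}, second {out.1} {out.2} {out.3, a2.1, a3.2, a3.3} {a1.1, a1.3} {a1.2} {a2.2, a2.3} {a3.1}

The first expression reduces to {out.1, out.2, out.3, a1.1, a1.2, a1.3, a2.3} {a2.1, a2.2} {a3.1} {a3.2} {a3.3}
The second expression reduces to {out.1} {out.2} {out.3, a2.1, a3.2, a3.3} {a1.1, a1.3} {a1.2} {a2.2, a2.3} {a3.1}
Distinct normal forms: not equal.


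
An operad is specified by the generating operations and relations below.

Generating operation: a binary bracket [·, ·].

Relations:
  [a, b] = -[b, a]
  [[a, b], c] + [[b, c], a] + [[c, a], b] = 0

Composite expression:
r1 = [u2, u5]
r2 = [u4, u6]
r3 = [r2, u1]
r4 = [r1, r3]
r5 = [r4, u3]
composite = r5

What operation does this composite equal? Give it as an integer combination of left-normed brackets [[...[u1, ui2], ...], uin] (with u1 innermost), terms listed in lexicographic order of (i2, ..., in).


Expand each bracket as ab - ba; the u1-initial words give the coefficients.
Composite bracket: [[[u2, u5], [[u4, u6], u1]], u3]
Expanding via [a, b] = ab - ba: 32 signed words (2^5 = 32).
Coefficients come from the u1-initial words:
  u1u4u6u2u5u3 (sign +1) contributes +[[[[[u1, u4], u6], u2], u5], u3]
  u1u4u6u5u2u3 (sign -1) contributes -[[[[[u1, u4], u6], u5], u2], u3]
  u1u6u4u2u5u3 (sign -1) contributes -[[[[[u1, u6], u4], u2], u5], u3]
  u1u6u4u5u2u3 (sign +1) contributes +[[[[[u1, u6], u4], u5], u2], u3]

[[[[[u1, u4], u6], u2], u5], u3] - [[[[[u1, u4], u6], u5], u2], u3] - [[[[[u1, u6], u4], u2], u5], u3] + [[[[[u1, u6], u4], u5], u2], u3]


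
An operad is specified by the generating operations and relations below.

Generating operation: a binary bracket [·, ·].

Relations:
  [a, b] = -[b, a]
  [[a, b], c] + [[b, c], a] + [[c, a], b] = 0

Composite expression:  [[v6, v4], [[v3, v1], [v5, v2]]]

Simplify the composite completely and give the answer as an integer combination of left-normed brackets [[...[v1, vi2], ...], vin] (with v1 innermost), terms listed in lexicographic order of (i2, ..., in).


[[[[[v1, v3], v2], v5], v4], v6] - [[[[[v1, v3], v2], v5], v6], v4] - [[[[[v1, v3], v5], v2], v4], v6] + [[[[[v1, v3], v5], v2], v6], v4]

Left-normed coefficients sit on the v1-initial expansion words.
Composite bracket: [[v6, v4], [[v3, v1], [v5, v2]]]
Each bracket splits as ab - ba, giving 32 signed words (2^5 = 32).
Words beginning with v1 determine it all:
  word v1v3v2v5v4v6 has sign +1, contributing +[[[[[v1, v3], v2], v5], v4], v6]
  word v1v3v2v5v6v4 has sign -1, contributing -[[[[[v1, v3], v2], v5], v6], v4]
  word v1v3v5v2v4v6 has sign -1, contributing -[[[[[v1, v3], v5], v2], v4], v6]
  word v1v3v5v2v6v4 has sign +1, contributing +[[[[[v1, v3], v5], v2], v6], v4]


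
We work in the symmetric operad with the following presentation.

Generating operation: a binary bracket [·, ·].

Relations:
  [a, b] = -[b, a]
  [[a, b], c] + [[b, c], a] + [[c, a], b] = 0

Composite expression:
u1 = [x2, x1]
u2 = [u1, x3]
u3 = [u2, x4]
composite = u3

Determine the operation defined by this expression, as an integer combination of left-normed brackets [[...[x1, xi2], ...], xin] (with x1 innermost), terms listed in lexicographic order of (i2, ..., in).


-[[[x1, x2], x3], x4]

Expand each bracket as ab - ba; the x1-initial words give the coefficients.
Composite bracket: [[[x2, x1], x3], x4]
Each bracket splits as ab - ba, giving 8 signed words (2^3 = 8).
Only words starting with x1 matter:
  sign of x1x2x3x4 is -1, so it contributes -[[[x1, x2], x3], x4]
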